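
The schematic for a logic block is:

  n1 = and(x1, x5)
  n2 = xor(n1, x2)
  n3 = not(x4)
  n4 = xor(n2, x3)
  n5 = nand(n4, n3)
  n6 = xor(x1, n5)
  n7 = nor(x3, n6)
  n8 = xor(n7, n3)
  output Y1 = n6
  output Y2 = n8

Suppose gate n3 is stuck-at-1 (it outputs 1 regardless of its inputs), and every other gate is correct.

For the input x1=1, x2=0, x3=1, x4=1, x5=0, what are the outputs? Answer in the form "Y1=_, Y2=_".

Propagate with n3 forced: n1=0, n2=0, n3=1 [stuck-at-1], n4=1, n5=0, n6=1, n7=0, n8=1.
So the outputs are Y1=1, Y2=1. (Without the fault they would be Y1=0, Y2=0.)

Y1=1, Y2=1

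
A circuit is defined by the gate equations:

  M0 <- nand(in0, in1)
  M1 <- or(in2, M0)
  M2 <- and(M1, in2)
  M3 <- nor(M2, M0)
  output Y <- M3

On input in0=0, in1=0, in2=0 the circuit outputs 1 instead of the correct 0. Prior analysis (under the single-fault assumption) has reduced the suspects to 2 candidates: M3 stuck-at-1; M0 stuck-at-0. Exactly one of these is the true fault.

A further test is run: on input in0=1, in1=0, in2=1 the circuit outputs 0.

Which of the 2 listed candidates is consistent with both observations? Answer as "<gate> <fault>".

M0 stuck-at-0

Evaluate each candidate on input in0=1, in1=0, in2=1:
  M3 stuck-at-1: M0=1, M1=1, M2=1, M3=1 [stuck-at-1] → 1 — eliminated
  M0 stuck-at-0: M0=0 [stuck-at-0], M1=1, M2=1, M3=0 → 0 — matches
Only M0 stuck-at-0 reproduces the observed 0.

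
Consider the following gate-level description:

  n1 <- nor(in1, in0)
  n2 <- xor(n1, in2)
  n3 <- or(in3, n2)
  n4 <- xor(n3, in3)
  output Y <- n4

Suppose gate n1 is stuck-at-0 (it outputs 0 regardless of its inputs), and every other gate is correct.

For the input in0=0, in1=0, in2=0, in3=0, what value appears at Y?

Propagate with n1 forced: n1=0 [stuck-at-0], n2=0, n3=0, n4=0.
So Y = 0. (Without the fault it would be 1.)

0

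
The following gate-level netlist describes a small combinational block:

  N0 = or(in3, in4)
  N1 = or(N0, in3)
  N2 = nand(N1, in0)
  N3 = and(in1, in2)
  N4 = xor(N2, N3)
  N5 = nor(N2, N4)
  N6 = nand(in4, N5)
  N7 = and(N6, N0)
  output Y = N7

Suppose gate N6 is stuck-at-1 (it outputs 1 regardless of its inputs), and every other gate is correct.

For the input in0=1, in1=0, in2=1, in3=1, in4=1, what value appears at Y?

Propagate with N6 forced: N0=1, N1=1, N2=0, N3=0, N4=0, N5=1, N6=1 [stuck-at-1], N7=1.
So Y = 1. (Without the fault it would be 0.)

1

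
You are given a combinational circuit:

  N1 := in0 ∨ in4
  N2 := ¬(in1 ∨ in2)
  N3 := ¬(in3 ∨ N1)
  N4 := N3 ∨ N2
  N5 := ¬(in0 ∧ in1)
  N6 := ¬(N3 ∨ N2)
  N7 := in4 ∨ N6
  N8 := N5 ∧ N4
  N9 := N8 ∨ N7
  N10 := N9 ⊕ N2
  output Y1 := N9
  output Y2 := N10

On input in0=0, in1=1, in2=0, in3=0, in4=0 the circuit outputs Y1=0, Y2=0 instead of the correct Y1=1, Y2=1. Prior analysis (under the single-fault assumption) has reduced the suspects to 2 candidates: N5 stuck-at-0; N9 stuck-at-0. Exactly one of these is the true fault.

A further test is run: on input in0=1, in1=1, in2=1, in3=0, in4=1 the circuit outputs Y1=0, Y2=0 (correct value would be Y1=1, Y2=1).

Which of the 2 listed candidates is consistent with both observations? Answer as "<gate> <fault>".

Evaluate each candidate on input in0=1, in1=1, in2=1, in3=0, in4=1:
  N5 stuck-at-0: N1=1, N2=0, N3=0, N4=0, N5=0 [stuck-at-0], N6=1, N7=1, N8=0, N9=1, N10=1 → Y1=1, Y2=1 — eliminated
  N9 stuck-at-0: N1=1, N2=0, N3=0, N4=0, N5=0, N6=1, N7=1, N8=0, N9=0 [stuck-at-0], N10=0 → Y1=0, Y2=0 — matches
Only N9 stuck-at-0 reproduces the observed Y1=0, Y2=0.

N9 stuck-at-0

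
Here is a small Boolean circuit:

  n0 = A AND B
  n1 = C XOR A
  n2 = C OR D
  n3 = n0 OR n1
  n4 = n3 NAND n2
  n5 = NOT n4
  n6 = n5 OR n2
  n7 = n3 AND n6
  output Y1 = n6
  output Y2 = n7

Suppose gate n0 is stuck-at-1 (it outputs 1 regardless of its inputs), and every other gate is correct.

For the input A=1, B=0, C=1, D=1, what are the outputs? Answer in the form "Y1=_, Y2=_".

Y1=1, Y2=1

Propagate with n0 forced: n0=1 [stuck-at-1], n1=0, n2=1, n3=1, n4=0, n5=1, n6=1, n7=1.
So the outputs are Y1=1, Y2=1. (Without the fault they would be Y1=1, Y2=0.)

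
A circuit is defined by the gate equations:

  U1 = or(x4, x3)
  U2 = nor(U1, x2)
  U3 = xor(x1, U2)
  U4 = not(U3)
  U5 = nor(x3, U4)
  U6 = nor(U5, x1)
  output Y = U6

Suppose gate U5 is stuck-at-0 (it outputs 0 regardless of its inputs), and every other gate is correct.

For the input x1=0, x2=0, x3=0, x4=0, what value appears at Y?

Propagate with U5 forced: U1=0, U2=1, U3=1, U4=0, U5=0 [stuck-at-0], U6=1.
So Y = 1. (Without the fault it would be 0.)

1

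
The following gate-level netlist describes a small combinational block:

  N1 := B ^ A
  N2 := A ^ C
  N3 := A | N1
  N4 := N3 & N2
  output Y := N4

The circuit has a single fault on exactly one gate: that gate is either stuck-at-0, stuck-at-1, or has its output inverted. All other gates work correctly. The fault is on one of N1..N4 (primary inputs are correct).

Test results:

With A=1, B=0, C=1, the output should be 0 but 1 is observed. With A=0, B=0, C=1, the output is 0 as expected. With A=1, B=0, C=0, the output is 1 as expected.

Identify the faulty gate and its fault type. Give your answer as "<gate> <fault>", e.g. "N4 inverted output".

N2 stuck-at-1

Fault-free values for test 1 (A=1, B=0, C=1): N1=1, N2=0, N3=1, N4=0, giving Y=0. Observed 1.
Test 1: faults giving observed 1 are {N2 stuck-at-1, N2 inverted output, N4 stuck-at-1, N4 inverted output}.
Test 2 (A=0, B=0, C=1): fault-free N1=0, N2=1, N3=0, N4=0 → 0; observed 0. Eliminates N4 stuck-at-1, N4 inverted output.
Test 3 (A=1, B=0, C=0): fault-free N1=1, N2=1, N3=1, N4=1 → 1; observed 1. Eliminates N2 inverted output.
Only N2 stuck-at-1 is consistent with every test.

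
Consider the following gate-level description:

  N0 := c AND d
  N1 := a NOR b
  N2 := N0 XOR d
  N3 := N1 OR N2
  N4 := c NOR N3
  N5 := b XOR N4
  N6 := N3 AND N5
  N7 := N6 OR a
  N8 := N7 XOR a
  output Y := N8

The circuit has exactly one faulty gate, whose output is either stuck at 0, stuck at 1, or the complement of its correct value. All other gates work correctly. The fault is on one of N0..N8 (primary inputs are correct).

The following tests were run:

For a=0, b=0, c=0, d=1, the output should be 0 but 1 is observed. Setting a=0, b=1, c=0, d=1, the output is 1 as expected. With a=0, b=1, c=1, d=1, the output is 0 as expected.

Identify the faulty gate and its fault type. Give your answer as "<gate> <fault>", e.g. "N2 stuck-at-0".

Fault-free values for test 1 (a=0, b=0, c=0, d=1): N0=0, N1=1, N2=1, N3=1, N4=0, N5=0, N6=0, N7=0, N8=0, giving Y=0. Observed 1.
Test 1: faults giving observed 1 are {N4 stuck-at-1, N4 inverted output, N5 stuck-at-1, N5 inverted output, N6 stuck-at-1, N6 inverted output, N7 stuck-at-1, N7 inverted output, N8 stuck-at-1, N8 inverted output}.
Test 2 (a=0, b=1, c=0, d=1): fault-free N0=0, N1=0, N2=1, N3=1, N4=0, N5=1, N6=1, N7=1, N8=1 → 1; observed 1. Eliminates N4 stuck-at-1, N4 inverted output, N5 inverted output, N6 inverted output, N7 inverted output, N8 inverted output.
Test 3 (a=0, b=1, c=1, d=1): fault-free N0=1, N1=0, N2=0, N3=0, N4=0, N5=1, N6=0, N7=0, N8=0 → 0; observed 0. Eliminates N6 stuck-at-1, N7 stuck-at-1, N8 stuck-at-1.
Only N5 stuck-at-1 is consistent with every test.

N5 stuck-at-1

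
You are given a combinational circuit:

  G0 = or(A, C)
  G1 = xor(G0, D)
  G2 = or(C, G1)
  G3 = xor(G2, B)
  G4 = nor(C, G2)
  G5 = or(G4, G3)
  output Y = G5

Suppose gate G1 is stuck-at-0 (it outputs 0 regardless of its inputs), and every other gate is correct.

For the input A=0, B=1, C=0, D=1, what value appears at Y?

Propagate with G1 forced: G0=0, G1=0 [stuck-at-0], G2=0, G3=1, G4=1, G5=1.
So Y = 1. (Without the fault it would be 0.)

1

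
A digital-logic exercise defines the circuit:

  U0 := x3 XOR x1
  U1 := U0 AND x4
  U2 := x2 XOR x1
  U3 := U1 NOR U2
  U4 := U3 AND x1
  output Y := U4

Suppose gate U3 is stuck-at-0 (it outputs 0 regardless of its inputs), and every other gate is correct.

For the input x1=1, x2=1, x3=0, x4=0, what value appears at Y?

0

Propagate with U3 forced: U0=1, U1=0, U2=0, U3=0 [stuck-at-0], U4=0.
So Y = 0. (Without the fault it would be 1.)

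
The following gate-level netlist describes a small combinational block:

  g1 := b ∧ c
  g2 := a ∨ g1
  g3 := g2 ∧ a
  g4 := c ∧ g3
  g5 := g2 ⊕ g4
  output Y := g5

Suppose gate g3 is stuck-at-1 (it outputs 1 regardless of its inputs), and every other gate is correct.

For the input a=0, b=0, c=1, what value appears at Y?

Propagate with g3 forced: g1=0, g2=0, g3=1 [stuck-at-1], g4=1, g5=1.
So Y = 1. (Without the fault it would be 0.)

1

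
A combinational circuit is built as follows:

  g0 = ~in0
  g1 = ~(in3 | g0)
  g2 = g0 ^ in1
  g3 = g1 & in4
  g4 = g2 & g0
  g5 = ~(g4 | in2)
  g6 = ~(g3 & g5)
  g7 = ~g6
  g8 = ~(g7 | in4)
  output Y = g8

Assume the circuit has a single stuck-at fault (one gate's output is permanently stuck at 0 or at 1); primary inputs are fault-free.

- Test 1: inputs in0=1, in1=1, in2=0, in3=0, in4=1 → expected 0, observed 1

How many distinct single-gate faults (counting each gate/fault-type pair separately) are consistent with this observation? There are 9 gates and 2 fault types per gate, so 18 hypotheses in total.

Fault-free: g0=0, g1=1, g2=1, g3=1, g4=0, g5=1, g6=0, g7=1, g8=0 → 0. Observed 1.
  g0: none of the 2 fault types match ✗
  g1: none of the 2 fault types match ✗
  g2: none of the 2 fault types match ✗
  g3: none of the 2 fault types match ✗
  g4: none of the 2 fault types match ✗
  g5: none of the 2 fault types match ✗
  g6: none of the 2 fault types match ✗
  g7: none of the 2 fault types match ✗
  g8: stuck-at-1 ✓; others ✗
Consistent faults: {g8 stuck-at-1} — 1 in all.

1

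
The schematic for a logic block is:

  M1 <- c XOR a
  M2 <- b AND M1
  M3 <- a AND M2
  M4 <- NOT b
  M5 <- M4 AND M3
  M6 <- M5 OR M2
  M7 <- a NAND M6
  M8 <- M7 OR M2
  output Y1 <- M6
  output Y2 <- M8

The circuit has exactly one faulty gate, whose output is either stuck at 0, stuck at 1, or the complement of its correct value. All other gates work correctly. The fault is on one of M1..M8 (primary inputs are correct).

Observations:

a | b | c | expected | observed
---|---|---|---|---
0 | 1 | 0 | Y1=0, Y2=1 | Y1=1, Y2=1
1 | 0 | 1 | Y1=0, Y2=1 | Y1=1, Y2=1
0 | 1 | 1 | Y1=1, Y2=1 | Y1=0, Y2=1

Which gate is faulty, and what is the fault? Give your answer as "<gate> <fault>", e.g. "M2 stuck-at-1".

Fault-free values for test 1 (a=0, b=1, c=0): M1=0, M2=0, M3=0, M4=0, M5=0, M6=0, M7=1, M8=1, giving Y1=0, Y2=1. Observed Y1=1, Y2=1.
Test 1: faults giving observed Y1=1, Y2=1 are {M1 stuck-at-1, M1 inverted output, M2 stuck-at-1, M2 inverted output, M5 stuck-at-1, M5 inverted output, M6 stuck-at-1, M6 inverted output}.
Test 2 (a=1, b=0, c=1): fault-free M1=0, M2=0, M3=0, M4=1, M5=0, M6=0, M7=1, M8=1 → Y1=0, Y2=1; observed Y1=1, Y2=1. Eliminates M1 stuck-at-1, M1 inverted output, M5 stuck-at-1, M5 inverted output, M6 stuck-at-1, M6 inverted output.
Test 3 (a=0, b=1, c=1): fault-free M1=1, M2=1, M3=0, M4=0, M5=0, M6=1, M7=1, M8=1 → Y1=1, Y2=1; observed Y1=0, Y2=1. Eliminates M2 stuck-at-1.
Only M2 inverted output is consistent with every test.

M2 inverted output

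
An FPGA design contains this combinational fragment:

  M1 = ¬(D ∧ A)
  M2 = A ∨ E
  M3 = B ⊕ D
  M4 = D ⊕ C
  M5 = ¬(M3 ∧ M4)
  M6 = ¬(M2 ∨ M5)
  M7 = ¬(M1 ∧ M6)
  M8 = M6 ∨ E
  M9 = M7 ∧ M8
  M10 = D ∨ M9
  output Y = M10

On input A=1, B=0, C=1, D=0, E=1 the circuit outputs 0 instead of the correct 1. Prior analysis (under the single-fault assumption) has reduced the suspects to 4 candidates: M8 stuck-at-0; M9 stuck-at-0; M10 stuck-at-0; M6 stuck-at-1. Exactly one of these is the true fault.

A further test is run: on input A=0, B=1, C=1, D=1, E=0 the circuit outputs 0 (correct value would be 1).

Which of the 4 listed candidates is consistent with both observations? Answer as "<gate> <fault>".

M10 stuck-at-0

Evaluate each candidate on input A=0, B=1, C=1, D=1, E=0:
  M8 stuck-at-0: M1=1, M2=0, M3=0, M4=0, M5=1, M6=0, M7=1, M8=0 [stuck-at-0], M9=0, M10=1 → 1 — eliminated
  M9 stuck-at-0: M1=1, M2=0, M3=0, M4=0, M5=1, M6=0, M7=1, M8=0, M9=0 [stuck-at-0], M10=1 → 1 — eliminated
  M10 stuck-at-0: M1=1, M2=0, M3=0, M4=0, M5=1, M6=0, M7=1, M8=0, M9=0, M10=0 [stuck-at-0] → 0 — matches
  M6 stuck-at-1: M1=1, M2=0, M3=0, M4=0, M5=1, M6=1 [stuck-at-1], M7=0, M8=1, M9=0, M10=1 → 1 — eliminated
Only M10 stuck-at-0 reproduces the observed 0.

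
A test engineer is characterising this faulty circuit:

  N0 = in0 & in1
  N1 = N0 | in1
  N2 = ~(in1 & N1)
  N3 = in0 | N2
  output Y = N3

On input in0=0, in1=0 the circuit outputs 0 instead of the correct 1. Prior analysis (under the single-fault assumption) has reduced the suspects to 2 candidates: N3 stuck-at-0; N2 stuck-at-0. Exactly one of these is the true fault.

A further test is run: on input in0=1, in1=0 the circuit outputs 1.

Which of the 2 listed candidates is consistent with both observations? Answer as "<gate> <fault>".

N2 stuck-at-0

Evaluate each candidate on input in0=1, in1=0:
  N3 stuck-at-0: N0=0, N1=0, N2=1, N3=0 [stuck-at-0] → 0 — eliminated
  N2 stuck-at-0: N0=0, N1=0, N2=0 [stuck-at-0], N3=1 → 1 — matches
Only N2 stuck-at-0 reproduces the observed 1.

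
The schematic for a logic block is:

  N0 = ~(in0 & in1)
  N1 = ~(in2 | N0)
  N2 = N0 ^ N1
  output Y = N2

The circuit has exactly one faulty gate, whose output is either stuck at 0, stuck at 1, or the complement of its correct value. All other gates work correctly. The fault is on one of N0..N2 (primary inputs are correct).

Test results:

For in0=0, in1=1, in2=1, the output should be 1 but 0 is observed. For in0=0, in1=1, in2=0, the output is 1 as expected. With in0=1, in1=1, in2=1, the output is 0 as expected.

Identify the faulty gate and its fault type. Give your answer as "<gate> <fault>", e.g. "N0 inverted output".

N0 stuck-at-0

Fault-free values for test 1 (in0=0, in1=1, in2=1): N0=1, N1=0, N2=1, giving Y=1. Observed 0.
Test 1: faults giving observed 0 are {N0 stuck-at-0, N0 inverted output, N1 stuck-at-1, N1 inverted output, N2 stuck-at-0, N2 inverted output}.
Test 2 (in0=0, in1=1, in2=0): fault-free N0=1, N1=0, N2=1 → 1; observed 1. Eliminates N1 stuck-at-1, N1 inverted output, N2 stuck-at-0, N2 inverted output.
Test 3 (in0=1, in1=1, in2=1): fault-free N0=0, N1=0, N2=0 → 0; observed 0. Eliminates N0 inverted output.
Only N0 stuck-at-0 is consistent with every test.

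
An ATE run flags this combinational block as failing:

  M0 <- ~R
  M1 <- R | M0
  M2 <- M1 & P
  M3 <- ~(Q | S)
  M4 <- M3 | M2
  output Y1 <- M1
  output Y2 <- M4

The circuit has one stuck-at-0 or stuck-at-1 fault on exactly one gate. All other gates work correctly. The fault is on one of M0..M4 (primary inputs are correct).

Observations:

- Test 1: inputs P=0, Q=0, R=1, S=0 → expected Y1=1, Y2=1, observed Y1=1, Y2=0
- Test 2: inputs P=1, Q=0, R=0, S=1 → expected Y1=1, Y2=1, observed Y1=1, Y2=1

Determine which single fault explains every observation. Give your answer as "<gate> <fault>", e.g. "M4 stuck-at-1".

Fault-free values for test 1 (P=0, Q=0, R=1, S=0): M0=0, M1=1, M2=0, M3=1, M4=1, giving Y1=1, Y2=1. Observed Y1=1, Y2=0.
Test 1: faults giving observed Y1=1, Y2=0 are {M3 stuck-at-0, M4 stuck-at-0}.
Test 2 (P=1, Q=0, R=0, S=1): fault-free M0=1, M1=1, M2=1, M3=0, M4=1 → Y1=1, Y2=1; observed Y1=1, Y2=1. Eliminates M4 stuck-at-0.
Only M3 stuck-at-0 is consistent with every test.

M3 stuck-at-0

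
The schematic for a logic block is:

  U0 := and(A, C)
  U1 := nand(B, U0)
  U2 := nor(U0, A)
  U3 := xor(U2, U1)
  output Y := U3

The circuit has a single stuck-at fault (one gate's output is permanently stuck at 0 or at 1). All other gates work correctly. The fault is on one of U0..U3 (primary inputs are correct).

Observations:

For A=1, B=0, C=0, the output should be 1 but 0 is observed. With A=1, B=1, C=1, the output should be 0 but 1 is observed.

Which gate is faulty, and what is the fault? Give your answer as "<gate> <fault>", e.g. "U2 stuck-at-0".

U2 stuck-at-1

Fault-free values for test 1 (A=1, B=0, C=0): U0=0, U1=1, U2=0, U3=1, giving Y=1. Observed 0.
Test 1: faults giving observed 0 are {U1 stuck-at-0, U2 stuck-at-1, U3 stuck-at-0}.
Test 2 (A=1, B=1, C=1): fault-free U0=1, U1=0, U2=0, U3=0 → 0; observed 1. Eliminates U1 stuck-at-0, U3 stuck-at-0.
Only U2 stuck-at-1 is consistent with every test.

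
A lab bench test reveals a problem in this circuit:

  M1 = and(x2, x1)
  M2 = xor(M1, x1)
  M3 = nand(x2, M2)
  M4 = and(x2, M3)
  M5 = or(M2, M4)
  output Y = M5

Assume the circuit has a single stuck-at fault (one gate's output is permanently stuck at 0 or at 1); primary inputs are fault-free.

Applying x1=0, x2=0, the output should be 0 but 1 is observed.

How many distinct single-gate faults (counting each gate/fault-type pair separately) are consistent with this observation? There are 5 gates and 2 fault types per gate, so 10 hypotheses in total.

Fault-free: M1=0, M2=0, M3=1, M4=0, M5=0 → 0. Observed 1.
  M1 stuck-at-0: output 0 ✗
  M1 stuck-at-1: output 1 ✓
  M2 stuck-at-0: output 0 ✗
  M2 stuck-at-1: output 1 ✓
  M3 stuck-at-0: output 0 ✗
  M3 stuck-at-1: output 0 ✗
  M4 stuck-at-0: output 0 ✗
  M4 stuck-at-1: output 1 ✓
  M5 stuck-at-0: output 0 ✗
  M5 stuck-at-1: output 1 ✓
Consistent faults: {M1 stuck-at-1, M2 stuck-at-1, M4 stuck-at-1, M5 stuck-at-1} — 4 in all.

4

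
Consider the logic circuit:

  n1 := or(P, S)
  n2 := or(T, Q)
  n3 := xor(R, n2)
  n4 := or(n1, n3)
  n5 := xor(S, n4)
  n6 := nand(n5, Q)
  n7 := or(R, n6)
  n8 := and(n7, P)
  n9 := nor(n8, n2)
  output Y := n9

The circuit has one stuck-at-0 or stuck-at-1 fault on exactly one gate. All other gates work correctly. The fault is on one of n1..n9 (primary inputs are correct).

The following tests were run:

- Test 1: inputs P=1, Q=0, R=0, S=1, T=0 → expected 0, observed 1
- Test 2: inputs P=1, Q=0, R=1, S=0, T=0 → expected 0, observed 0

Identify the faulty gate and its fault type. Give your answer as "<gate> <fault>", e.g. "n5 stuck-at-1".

Fault-free values for test 1 (P=1, Q=0, R=0, S=1, T=0): n1=1, n2=0, n3=0, n4=1, n5=0, n6=1, n7=1, n8=1, n9=0, giving Y=0. Observed 1.
Test 1: faults giving observed 1 are {n6 stuck-at-0, n7 stuck-at-0, n8 stuck-at-0, n9 stuck-at-1}.
Test 2 (P=1, Q=0, R=1, S=0, T=0): fault-free n1=1, n2=0, n3=1, n4=1, n5=1, n6=1, n7=1, n8=1, n9=0 → 0; observed 0. Eliminates n7 stuck-at-0, n8 stuck-at-0, n9 stuck-at-1.
Only n6 stuck-at-0 is consistent with every test.

n6 stuck-at-0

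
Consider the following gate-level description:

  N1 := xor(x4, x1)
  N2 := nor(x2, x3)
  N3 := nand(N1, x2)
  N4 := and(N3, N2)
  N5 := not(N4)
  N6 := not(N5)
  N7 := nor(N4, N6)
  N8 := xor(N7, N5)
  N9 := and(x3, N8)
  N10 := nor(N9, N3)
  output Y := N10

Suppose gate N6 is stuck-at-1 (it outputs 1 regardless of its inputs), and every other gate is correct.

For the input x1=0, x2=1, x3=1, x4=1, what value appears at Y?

Propagate with N6 forced: N1=1, N2=0, N3=0, N4=0, N5=1, N6=1 [stuck-at-1], N7=0, N8=1, N9=1, N10=0.
So Y = 0. (Without the fault it would be 1.)

0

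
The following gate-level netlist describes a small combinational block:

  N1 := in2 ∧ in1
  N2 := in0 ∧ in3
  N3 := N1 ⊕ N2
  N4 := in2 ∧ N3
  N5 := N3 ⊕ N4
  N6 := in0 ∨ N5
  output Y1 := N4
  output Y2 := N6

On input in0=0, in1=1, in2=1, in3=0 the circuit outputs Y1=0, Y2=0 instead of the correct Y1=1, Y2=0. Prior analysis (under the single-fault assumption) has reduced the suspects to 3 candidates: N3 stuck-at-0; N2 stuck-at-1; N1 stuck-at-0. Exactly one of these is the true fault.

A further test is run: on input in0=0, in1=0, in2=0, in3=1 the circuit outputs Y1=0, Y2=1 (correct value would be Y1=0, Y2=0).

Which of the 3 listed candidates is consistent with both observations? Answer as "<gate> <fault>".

Evaluate each candidate on input in0=0, in1=0, in2=0, in3=1:
  N3 stuck-at-0: N1=0, N2=0, N3=0 [stuck-at-0], N4=0, N5=0, N6=0 → Y1=0, Y2=0 — eliminated
  N2 stuck-at-1: N1=0, N2=1 [stuck-at-1], N3=1, N4=0, N5=1, N6=1 → Y1=0, Y2=1 — matches
  N1 stuck-at-0: N1=0 [stuck-at-0], N2=0, N3=0, N4=0, N5=0, N6=0 → Y1=0, Y2=0 — eliminated
Only N2 stuck-at-1 reproduces the observed Y1=0, Y2=1.

N2 stuck-at-1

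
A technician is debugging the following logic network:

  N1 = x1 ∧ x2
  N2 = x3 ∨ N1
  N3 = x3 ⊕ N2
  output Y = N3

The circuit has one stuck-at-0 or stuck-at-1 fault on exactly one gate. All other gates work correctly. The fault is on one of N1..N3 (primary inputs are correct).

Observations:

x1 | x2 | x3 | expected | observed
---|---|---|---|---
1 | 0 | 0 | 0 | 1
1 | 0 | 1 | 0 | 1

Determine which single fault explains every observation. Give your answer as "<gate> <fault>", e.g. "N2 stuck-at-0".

N3 stuck-at-1

Fault-free values for test 1 (x1=1, x2=0, x3=0): N1=0, N2=0, N3=0, giving Y=0. Observed 1.
Test 1: faults giving observed 1 are {N1 stuck-at-1, N2 stuck-at-1, N3 stuck-at-1}.
Test 2 (x1=1, x2=0, x3=1): fault-free N1=0, N2=1, N3=0 → 0; observed 1. Eliminates N1 stuck-at-1, N2 stuck-at-1.
Only N3 stuck-at-1 is consistent with every test.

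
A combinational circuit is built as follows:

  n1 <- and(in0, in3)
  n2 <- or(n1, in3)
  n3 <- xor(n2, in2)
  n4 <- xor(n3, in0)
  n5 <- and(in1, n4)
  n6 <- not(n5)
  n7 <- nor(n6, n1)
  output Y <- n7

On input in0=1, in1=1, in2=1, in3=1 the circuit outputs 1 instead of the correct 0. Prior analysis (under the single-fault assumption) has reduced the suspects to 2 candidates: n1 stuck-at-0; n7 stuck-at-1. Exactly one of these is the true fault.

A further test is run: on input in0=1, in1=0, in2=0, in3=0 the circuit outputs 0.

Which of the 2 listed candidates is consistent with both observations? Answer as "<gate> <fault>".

n1 stuck-at-0

Evaluate each candidate on input in0=1, in1=0, in2=0, in3=0:
  n1 stuck-at-0: n1=0 [stuck-at-0], n2=0, n3=0, n4=1, n5=0, n6=1, n7=0 → 0 — matches
  n7 stuck-at-1: n1=0, n2=0, n3=0, n4=1, n5=0, n6=1, n7=1 [stuck-at-1] → 1 — eliminated
Only n1 stuck-at-0 reproduces the observed 0.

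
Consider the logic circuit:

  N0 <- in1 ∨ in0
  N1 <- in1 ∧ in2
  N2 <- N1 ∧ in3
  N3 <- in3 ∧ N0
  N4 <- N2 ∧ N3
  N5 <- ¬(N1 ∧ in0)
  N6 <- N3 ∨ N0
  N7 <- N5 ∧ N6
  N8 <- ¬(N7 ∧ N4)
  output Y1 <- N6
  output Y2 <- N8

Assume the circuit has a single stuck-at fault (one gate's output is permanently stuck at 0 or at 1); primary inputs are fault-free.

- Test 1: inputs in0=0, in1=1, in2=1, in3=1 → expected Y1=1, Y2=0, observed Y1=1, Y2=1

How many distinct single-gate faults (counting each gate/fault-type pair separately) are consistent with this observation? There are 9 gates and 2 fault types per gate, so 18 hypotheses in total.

Fault-free: N0=1, N1=1, N2=1, N3=1, N4=1, N5=1, N6=1, N7=1, N8=0 → Y1=1, Y2=0. Observed Y1=1, Y2=1.
  N0: none of the 2 fault types match ✗
  N1: stuck-at-0 ✓; others ✗
  N2: stuck-at-0 ✓; others ✗
  N3: stuck-at-0 ✓; others ✗
  N4: stuck-at-0 ✓; others ✗
  N5: stuck-at-0 ✓; others ✗
  N6: none of the 2 fault types match ✗
  N7: stuck-at-0 ✓; others ✗
  N8: stuck-at-1 ✓; others ✗
Consistent faults: {N1 stuck-at-0, N2 stuck-at-0, N3 stuck-at-0, N4 stuck-at-0, N5 stuck-at-0, N7 stuck-at-0, N8 stuck-at-1} — 7 in all.

7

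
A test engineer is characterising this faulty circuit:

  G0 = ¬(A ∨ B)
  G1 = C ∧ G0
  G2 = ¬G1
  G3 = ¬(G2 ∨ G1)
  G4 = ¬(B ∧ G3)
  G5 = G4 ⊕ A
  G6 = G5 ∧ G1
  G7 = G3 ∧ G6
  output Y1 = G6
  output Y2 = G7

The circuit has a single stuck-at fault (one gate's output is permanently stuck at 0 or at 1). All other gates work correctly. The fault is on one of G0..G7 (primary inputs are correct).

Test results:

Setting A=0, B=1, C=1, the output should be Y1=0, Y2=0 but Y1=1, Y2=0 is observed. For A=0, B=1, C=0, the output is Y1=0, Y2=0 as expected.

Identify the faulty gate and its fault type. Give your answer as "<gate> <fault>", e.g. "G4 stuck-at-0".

G0 stuck-at-1

Fault-free values for test 1 (A=0, B=1, C=1): G0=0, G1=0, G2=1, G3=0, G4=1, G5=1, G6=0, G7=0, giving Y1=0, Y2=0. Observed Y1=1, Y2=0.
Test 1: faults giving observed Y1=1, Y2=0 are {G0 stuck-at-1, G1 stuck-at-1, G6 stuck-at-1}.
Test 2 (A=0, B=1, C=0): fault-free G0=0, G1=0, G2=1, G3=0, G4=1, G5=1, G6=0, G7=0 → Y1=0, Y2=0; observed Y1=0, Y2=0. Eliminates G1 stuck-at-1, G6 stuck-at-1.
Only G0 stuck-at-1 is consistent with every test.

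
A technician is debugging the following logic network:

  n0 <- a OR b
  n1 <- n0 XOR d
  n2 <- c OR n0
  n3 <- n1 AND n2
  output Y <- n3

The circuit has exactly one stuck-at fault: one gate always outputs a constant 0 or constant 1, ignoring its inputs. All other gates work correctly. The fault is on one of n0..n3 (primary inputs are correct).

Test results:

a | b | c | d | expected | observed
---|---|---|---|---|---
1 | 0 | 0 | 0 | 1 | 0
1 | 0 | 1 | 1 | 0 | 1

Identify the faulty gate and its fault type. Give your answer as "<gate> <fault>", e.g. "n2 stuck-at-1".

n0 stuck-at-0

Fault-free values for test 1 (a=1, b=0, c=0, d=0): n0=1, n1=1, n2=1, n3=1, giving Y=1. Observed 0.
Test 1: faults giving observed 0 are {n0 stuck-at-0, n1 stuck-at-0, n2 stuck-at-0, n3 stuck-at-0}.
Test 2 (a=1, b=0, c=1, d=1): fault-free n0=1, n1=0, n2=1, n3=0 → 0; observed 1. Eliminates n1 stuck-at-0, n2 stuck-at-0, n3 stuck-at-0.
Only n0 stuck-at-0 is consistent with every test.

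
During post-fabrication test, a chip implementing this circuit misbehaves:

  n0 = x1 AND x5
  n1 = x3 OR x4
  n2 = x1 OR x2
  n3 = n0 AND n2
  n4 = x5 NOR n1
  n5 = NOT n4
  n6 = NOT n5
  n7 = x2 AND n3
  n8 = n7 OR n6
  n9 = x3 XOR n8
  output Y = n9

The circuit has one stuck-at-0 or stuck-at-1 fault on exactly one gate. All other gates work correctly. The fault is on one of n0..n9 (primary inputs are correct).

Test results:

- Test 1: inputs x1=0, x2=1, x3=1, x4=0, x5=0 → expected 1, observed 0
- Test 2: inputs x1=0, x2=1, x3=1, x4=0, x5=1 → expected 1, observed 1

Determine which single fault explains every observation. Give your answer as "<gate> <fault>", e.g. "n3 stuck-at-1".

Fault-free values for test 1 (x1=0, x2=1, x3=1, x4=0, x5=0): n0=0, n1=1, n2=1, n3=0, n4=0, n5=1, n6=0, n7=0, n8=0, n9=1, giving Y=1. Observed 0.
Test 1: faults giving observed 0 are {n0 stuck-at-1, n1 stuck-at-0, n3 stuck-at-1, n4 stuck-at-1, n5 stuck-at-0, n6 stuck-at-1, n7 stuck-at-1, n8 stuck-at-1, n9 stuck-at-0}.
Test 2 (x1=0, x2=1, x3=1, x4=0, x5=1): fault-free n0=0, n1=1, n2=1, n3=0, n4=0, n5=1, n6=0, n7=0, n8=0, n9=1 → 1; observed 1. Eliminates n0 stuck-at-1, n3 stuck-at-1, n4 stuck-at-1, n5 stuck-at-0, n6 stuck-at-1, n7 stuck-at-1, n8 stuck-at-1, n9 stuck-at-0.
Only n1 stuck-at-0 is consistent with every test.

n1 stuck-at-0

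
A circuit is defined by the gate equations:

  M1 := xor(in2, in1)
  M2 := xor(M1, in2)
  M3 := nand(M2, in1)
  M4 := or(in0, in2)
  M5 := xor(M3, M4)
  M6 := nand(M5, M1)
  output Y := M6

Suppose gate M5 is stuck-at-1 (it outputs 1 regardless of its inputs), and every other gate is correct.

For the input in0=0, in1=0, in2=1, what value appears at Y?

0

Propagate with M5 forced: M1=1, M2=0, M3=1, M4=1, M5=1 [stuck-at-1], M6=0.
So Y = 0. (Without the fault it would be 1.)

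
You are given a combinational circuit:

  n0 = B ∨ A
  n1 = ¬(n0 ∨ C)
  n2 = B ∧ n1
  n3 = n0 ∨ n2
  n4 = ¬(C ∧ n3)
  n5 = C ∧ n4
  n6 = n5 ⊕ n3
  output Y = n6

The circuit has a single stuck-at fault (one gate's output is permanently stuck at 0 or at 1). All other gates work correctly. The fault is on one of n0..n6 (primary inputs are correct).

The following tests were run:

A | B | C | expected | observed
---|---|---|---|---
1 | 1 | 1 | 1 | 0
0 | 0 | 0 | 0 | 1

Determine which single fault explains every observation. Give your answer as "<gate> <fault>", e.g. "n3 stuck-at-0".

n5 stuck-at-1

Fault-free values for test 1 (A=1, B=1, C=1): n0=1, n1=0, n2=0, n3=1, n4=0, n5=0, n6=1, giving Y=1. Observed 0.
Test 1: faults giving observed 0 are {n4 stuck-at-1, n5 stuck-at-1, n6 stuck-at-0}.
Test 2 (A=0, B=0, C=0): fault-free n0=0, n1=1, n2=0, n3=0, n4=1, n5=0, n6=0 → 0; observed 1. Eliminates n4 stuck-at-1, n6 stuck-at-0.
Only n5 stuck-at-1 is consistent with every test.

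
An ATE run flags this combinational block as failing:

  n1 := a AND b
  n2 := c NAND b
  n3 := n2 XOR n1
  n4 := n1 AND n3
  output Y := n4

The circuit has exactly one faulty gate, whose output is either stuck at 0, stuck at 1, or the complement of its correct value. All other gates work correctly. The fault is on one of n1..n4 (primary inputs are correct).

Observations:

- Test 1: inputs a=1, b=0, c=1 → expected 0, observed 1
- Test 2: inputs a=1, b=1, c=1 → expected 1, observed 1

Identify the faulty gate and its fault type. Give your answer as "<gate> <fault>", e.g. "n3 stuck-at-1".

n4 stuck-at-1

Fault-free values for test 1 (a=1, b=0, c=1): n1=0, n2=1, n3=1, n4=0, giving Y=0. Observed 1.
Test 1: faults giving observed 1 are {n4 stuck-at-1, n4 inverted output}.
Test 2 (a=1, b=1, c=1): fault-free n1=1, n2=0, n3=1, n4=1 → 1; observed 1. Eliminates n4 inverted output.
Only n4 stuck-at-1 is consistent with every test.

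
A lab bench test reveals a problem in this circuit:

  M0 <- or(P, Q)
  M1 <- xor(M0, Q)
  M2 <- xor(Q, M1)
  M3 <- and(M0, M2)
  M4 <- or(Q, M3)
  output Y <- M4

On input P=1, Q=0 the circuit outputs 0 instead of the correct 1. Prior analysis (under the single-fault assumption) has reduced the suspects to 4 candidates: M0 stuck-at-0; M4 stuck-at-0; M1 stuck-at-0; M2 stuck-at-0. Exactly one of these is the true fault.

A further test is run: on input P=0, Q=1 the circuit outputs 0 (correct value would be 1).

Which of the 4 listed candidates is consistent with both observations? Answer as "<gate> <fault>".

M4 stuck-at-0

Evaluate each candidate on input P=0, Q=1:
  M0 stuck-at-0: M0=0 [stuck-at-0], M1=1, M2=0, M3=0, M4=1 → 1 — eliminated
  M4 stuck-at-0: M0=1, M1=0, M2=1, M3=1, M4=0 [stuck-at-0] → 0 — matches
  M1 stuck-at-0: M0=1, M1=0 [stuck-at-0], M2=1, M3=1, M4=1 → 1 — eliminated
  M2 stuck-at-0: M0=1, M1=0, M2=0 [stuck-at-0], M3=0, M4=1 → 1 — eliminated
Only M4 stuck-at-0 reproduces the observed 0.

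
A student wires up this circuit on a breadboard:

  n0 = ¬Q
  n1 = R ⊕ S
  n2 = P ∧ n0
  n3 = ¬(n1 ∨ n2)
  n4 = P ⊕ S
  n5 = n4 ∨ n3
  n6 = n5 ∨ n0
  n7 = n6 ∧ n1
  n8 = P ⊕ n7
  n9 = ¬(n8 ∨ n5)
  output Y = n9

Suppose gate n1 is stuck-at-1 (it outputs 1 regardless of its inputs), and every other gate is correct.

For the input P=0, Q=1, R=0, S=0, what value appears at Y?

Propagate with n1 forced: n0=0, n1=1 [stuck-at-1], n2=0, n3=0, n4=0, n5=0, n6=0, n7=0, n8=0, n9=1.
So Y = 1. (Without the fault it would be 0.)

1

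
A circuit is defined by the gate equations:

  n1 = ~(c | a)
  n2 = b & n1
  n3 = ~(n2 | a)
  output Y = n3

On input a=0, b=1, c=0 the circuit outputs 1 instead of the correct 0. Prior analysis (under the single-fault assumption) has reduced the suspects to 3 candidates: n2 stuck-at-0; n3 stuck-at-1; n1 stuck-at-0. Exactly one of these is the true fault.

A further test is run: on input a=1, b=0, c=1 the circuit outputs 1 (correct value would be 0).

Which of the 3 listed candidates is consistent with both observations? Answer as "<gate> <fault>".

Evaluate each candidate on input a=1, b=0, c=1:
  n2 stuck-at-0: n1=0, n2=0 [stuck-at-0], n3=0 → 0 — eliminated
  n3 stuck-at-1: n1=0, n2=0, n3=1 [stuck-at-1] → 1 — matches
  n1 stuck-at-0: n1=0 [stuck-at-0], n2=0, n3=0 → 0 — eliminated
Only n3 stuck-at-1 reproduces the observed 1.

n3 stuck-at-1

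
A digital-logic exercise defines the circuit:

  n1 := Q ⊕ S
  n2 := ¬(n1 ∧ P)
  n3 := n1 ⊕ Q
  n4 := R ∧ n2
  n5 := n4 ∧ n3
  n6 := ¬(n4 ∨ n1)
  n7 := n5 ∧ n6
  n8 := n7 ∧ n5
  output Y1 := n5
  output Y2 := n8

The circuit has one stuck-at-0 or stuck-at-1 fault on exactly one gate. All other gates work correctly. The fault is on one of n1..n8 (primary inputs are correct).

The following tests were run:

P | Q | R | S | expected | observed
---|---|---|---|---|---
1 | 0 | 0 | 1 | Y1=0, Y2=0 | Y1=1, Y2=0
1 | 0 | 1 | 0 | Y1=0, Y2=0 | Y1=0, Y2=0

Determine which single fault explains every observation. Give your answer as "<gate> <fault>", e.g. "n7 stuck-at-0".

Fault-free values for test 1 (P=1, Q=0, R=0, S=1): n1=1, n2=0, n3=1, n4=0, n5=0, n6=0, n7=0, n8=0, giving Y1=0, Y2=0. Observed Y1=1, Y2=0.
Test 1: faults giving observed Y1=1, Y2=0 are {n4 stuck-at-1, n5 stuck-at-1}.
Test 2 (P=1, Q=0, R=1, S=0): fault-free n1=0, n2=1, n3=0, n4=1, n5=0, n6=0, n7=0, n8=0 → Y1=0, Y2=0; observed Y1=0, Y2=0. Eliminates n5 stuck-at-1.
Only n4 stuck-at-1 is consistent with every test.

n4 stuck-at-1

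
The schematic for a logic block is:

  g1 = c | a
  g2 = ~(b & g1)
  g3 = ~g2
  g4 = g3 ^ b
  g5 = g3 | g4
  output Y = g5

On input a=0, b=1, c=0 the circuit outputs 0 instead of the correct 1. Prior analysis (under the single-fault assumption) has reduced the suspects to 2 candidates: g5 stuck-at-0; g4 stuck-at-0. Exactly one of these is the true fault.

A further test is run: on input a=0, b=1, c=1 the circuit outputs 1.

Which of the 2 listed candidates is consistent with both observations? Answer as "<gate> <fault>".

Evaluate each candidate on input a=0, b=1, c=1:
  g5 stuck-at-0: g1=1, g2=0, g3=1, g4=0, g5=0 [stuck-at-0] → 0 — eliminated
  g4 stuck-at-0: g1=1, g2=0, g3=1, g4=0 [stuck-at-0], g5=1 → 1 — matches
Only g4 stuck-at-0 reproduces the observed 1.

g4 stuck-at-0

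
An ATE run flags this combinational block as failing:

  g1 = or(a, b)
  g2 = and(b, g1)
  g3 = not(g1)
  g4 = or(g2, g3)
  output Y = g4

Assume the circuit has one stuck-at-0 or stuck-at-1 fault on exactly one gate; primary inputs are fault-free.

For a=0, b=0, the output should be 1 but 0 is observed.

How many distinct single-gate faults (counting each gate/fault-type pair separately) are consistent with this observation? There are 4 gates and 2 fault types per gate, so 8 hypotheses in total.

3

Fault-free: g1=0, g2=0, g3=1, g4=1 → 1. Observed 0.
  g1 stuck-at-0: output 1 ✗
  g1 stuck-at-1: output 0 ✓
  g2 stuck-at-0: output 1 ✗
  g2 stuck-at-1: output 1 ✗
  g3 stuck-at-0: output 0 ✓
  g3 stuck-at-1: output 1 ✗
  g4 stuck-at-0: output 0 ✓
  g4 stuck-at-1: output 1 ✗
Consistent faults: {g1 stuck-at-1, g3 stuck-at-0, g4 stuck-at-0} — 3 in all.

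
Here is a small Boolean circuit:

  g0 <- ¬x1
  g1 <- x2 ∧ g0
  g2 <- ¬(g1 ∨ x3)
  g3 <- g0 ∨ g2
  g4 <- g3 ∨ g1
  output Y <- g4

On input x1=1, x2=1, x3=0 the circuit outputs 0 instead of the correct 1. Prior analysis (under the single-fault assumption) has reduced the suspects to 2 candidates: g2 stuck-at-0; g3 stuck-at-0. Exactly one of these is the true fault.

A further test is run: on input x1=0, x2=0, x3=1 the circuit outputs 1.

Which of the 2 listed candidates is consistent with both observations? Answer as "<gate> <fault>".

Evaluate each candidate on input x1=0, x2=0, x3=1:
  g2 stuck-at-0: g0=1, g1=0, g2=0 [stuck-at-0], g3=1, g4=1 → 1 — matches
  g3 stuck-at-0: g0=1, g1=0, g2=0, g3=0 [stuck-at-0], g4=0 → 0 — eliminated
Only g2 stuck-at-0 reproduces the observed 1.

g2 stuck-at-0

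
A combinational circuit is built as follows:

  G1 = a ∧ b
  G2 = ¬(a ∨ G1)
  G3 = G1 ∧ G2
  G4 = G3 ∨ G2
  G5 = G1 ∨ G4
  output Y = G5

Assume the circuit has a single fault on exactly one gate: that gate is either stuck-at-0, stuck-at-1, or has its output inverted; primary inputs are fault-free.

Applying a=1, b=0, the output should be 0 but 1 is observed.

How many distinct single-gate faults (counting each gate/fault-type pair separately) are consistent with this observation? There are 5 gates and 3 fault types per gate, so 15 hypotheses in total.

Fault-free: G1=0, G2=0, G3=0, G4=0, G5=0 → 0. Observed 1.
  G1: stuck-at-1, inverted output ✓; others ✗
  G2: stuck-at-1, inverted output ✓; others ✗
  G3: stuck-at-1, inverted output ✓; others ✗
  G4: stuck-at-1, inverted output ✓; others ✗
  G5: stuck-at-1, inverted output ✓; others ✗
Consistent faults: {G1 stuck-at-1, G1 inverted output, G2 stuck-at-1, G2 inverted output, G3 stuck-at-1, G3 inverted output, G4 stuck-at-1, G4 inverted output, G5 stuck-at-1, G5 inverted output} — 10 in all.

10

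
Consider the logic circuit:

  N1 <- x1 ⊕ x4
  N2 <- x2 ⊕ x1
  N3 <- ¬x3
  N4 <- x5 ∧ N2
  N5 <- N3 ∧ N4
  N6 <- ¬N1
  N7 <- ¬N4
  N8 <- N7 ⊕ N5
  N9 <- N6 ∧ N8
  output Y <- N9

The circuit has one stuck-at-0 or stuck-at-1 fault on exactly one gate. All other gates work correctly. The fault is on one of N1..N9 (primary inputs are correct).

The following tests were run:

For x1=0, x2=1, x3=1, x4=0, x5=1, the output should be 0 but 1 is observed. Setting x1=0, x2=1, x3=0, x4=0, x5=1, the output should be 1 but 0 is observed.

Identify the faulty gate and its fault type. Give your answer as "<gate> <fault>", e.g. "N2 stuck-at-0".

Fault-free values for test 1 (x1=0, x2=1, x3=1, x4=0, x5=1): N1=0, N2=1, N3=0, N4=1, N5=0, N6=1, N7=0, N8=0, N9=0, giving Y=0. Observed 1.
Test 1: faults giving observed 1 are {N2 stuck-at-0, N3 stuck-at-1, N4 stuck-at-0, N5 stuck-at-1, N7 stuck-at-1, N8 stuck-at-1, N9 stuck-at-1}.
Test 2 (x1=0, x2=1, x3=0, x4=0, x5=1): fault-free N1=0, N2=1, N3=1, N4=1, N5=1, N6=1, N7=0, N8=1, N9=1 → 1; observed 0. Eliminates N2 stuck-at-0, N3 stuck-at-1, N4 stuck-at-0, N5 stuck-at-1, N8 stuck-at-1, N9 stuck-at-1.
Only N7 stuck-at-1 is consistent with every test.

N7 stuck-at-1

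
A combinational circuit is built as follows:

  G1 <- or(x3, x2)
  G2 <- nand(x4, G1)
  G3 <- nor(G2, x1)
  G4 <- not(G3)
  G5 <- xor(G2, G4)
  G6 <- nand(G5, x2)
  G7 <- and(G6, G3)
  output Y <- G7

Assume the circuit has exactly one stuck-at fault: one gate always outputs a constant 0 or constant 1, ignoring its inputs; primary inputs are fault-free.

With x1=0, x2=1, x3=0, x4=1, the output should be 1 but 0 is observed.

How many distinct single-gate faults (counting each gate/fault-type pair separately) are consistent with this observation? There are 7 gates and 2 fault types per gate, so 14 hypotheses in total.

7

Fault-free: G1=1, G2=0, G3=1, G4=0, G5=0, G6=1, G7=1 → 1. Observed 0.
  G1 stuck-at-0: output 0 ✓
  G1 stuck-at-1: output 1 ✗
  G2 stuck-at-0: output 1 ✗
  G2 stuck-at-1: output 0 ✓
  G3 stuck-at-0: output 0 ✓
  G3 stuck-at-1: output 1 ✗
  G4 stuck-at-0: output 1 ✗
  G4 stuck-at-1: output 0 ✓
  G5 stuck-at-0: output 1 ✗
  G5 stuck-at-1: output 0 ✓
  G6 stuck-at-0: output 0 ✓
  G6 stuck-at-1: output 1 ✗
  G7 stuck-at-0: output 0 ✓
  G7 stuck-at-1: output 1 ✗
Consistent faults: {G1 stuck-at-0, G2 stuck-at-1, G3 stuck-at-0, G4 stuck-at-1, G5 stuck-at-1, G6 stuck-at-0, G7 stuck-at-0} — 7 in all.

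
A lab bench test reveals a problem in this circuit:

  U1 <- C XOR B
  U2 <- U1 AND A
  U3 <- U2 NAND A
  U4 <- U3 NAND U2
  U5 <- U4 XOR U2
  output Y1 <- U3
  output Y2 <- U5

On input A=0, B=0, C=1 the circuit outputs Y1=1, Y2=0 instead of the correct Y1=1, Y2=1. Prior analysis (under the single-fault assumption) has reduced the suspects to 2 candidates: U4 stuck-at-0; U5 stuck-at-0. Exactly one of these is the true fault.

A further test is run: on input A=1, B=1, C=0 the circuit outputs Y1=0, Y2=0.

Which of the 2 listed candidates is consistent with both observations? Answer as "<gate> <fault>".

Evaluate each candidate on input A=1, B=1, C=0:
  U4 stuck-at-0: U1=1, U2=1, U3=0, U4=0 [stuck-at-0], U5=1 → Y1=0, Y2=1 — eliminated
  U5 stuck-at-0: U1=1, U2=1, U3=0, U4=1, U5=0 [stuck-at-0] → Y1=0, Y2=0 — matches
Only U5 stuck-at-0 reproduces the observed Y1=0, Y2=0.

U5 stuck-at-0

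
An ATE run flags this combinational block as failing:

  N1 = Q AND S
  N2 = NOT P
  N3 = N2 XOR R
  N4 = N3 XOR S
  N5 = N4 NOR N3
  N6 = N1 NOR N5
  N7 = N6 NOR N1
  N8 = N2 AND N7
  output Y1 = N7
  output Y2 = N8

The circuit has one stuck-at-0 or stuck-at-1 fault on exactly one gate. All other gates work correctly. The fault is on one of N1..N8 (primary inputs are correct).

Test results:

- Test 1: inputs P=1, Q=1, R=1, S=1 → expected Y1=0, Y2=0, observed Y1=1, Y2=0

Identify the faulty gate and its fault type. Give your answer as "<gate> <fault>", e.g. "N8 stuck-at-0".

N7 stuck-at-1

Fault-free values for test 1 (P=1, Q=1, R=1, S=1): N1=1, N2=0, N3=1, N4=0, N5=0, N6=0, N7=0, N8=0, giving Y1=0, Y2=0. Observed Y1=1, Y2=0.
Test 1: faults giving observed Y1=1, Y2=0 are {N7 stuck-at-1}.
Only N7 stuck-at-1 is consistent with every test.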